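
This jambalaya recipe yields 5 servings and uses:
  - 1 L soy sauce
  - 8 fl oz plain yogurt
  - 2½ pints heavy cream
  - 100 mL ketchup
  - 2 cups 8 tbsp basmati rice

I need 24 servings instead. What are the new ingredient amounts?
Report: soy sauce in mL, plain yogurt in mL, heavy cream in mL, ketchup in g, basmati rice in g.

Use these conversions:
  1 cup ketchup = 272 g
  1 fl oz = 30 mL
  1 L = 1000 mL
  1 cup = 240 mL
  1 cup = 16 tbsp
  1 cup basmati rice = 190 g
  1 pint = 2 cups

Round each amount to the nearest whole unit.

soy sauce: 4800 mL; plain yogurt: 1152 mL; heavy cream: 5760 mL; ketchup: 544 g; basmati rice: 2280 g

Scaling factor: 24/5 = 4.8.
soy sauce: 1 L × 24/5 × 1000 mL/L = 4800 mL
plain yogurt: 8 fl oz × 24/5 × 30 mL/fl oz = 1152 mL
heavy cream: 2.5 pint × 24/5 × 2 cup/pint × 240 mL/cup = 5760 mL
ketchup: 100 mL × 24/5 ÷ 240 mL/cup × 272 g/cup = 544 g
basmati rice: (2 cup + 8 tbsp = 2.5 cup) × 24/5 × 190 g/cup = 2280 g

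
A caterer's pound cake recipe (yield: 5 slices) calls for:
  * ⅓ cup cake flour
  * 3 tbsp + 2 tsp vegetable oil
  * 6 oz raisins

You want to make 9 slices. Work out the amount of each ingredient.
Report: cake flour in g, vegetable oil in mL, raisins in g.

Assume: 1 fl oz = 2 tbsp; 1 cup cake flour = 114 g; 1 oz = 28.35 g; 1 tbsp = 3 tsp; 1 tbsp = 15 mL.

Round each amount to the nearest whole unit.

Scaling factor: 9/5 = 1.8.
cake flour: 1/3 cup × 9/5 × 114 g/cup ≈ 68 g
vegetable oil: (3 tbsp + 2 tsp = 11/3 tbsp) × 9/5 × 15 mL/tbsp = 99 mL
raisins: 6 oz × 9/5 × 28.35 g/oz ≈ 306 g

cake flour: 68 g; vegetable oil: 99 mL; raisins: 306 g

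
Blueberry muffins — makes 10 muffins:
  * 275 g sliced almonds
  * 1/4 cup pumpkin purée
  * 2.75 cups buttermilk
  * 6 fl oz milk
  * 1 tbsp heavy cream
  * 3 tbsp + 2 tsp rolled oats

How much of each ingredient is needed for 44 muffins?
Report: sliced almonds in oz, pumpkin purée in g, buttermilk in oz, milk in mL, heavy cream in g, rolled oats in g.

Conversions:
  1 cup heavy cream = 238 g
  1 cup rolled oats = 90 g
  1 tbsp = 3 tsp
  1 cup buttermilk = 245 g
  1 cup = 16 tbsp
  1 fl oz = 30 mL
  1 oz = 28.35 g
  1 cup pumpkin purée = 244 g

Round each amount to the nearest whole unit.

Scaling factor: 44/10 = 22/5 = 4.4.
sliced almonds: 275 g × 22/5 ÷ 28.35 g/oz ≈ 43 oz
pumpkin purée: 0.25 cup × 22/5 × 244 g/cup ≈ 268 g
buttermilk: 2.75 cup × 22/5 × 245 g/cup ÷ 28.35 g/oz ≈ 105 oz
milk: 6 fl oz × 22/5 × 30 mL/fl oz = 792 mL
heavy cream: 1 tbsp × 22/5 ÷ 16 tbsp/cup × 238 g/cup ≈ 65 g
rolled oats: (3 tbsp + 2 tsp = 11/3 tbsp) × 22/5 ÷ 16 tbsp/cup × 90 g/cup ≈ 91 g

sliced almonds: 43 oz; pumpkin purée: 268 g; buttermilk: 105 oz; milk: 792 mL; heavy cream: 65 g; rolled oats: 91 g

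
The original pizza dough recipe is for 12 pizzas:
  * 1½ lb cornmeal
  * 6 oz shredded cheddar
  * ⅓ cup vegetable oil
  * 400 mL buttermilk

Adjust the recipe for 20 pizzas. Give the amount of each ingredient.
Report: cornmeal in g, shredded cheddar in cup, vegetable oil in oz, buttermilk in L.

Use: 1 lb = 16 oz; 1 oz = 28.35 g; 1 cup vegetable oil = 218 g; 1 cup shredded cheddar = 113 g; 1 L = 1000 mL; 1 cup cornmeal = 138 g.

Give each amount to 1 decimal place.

cornmeal: 1134.0 g; shredded cheddar: 2.5 cup; vegetable oil: 4.3 oz; buttermilk: 0.7 L

Scaling factor: 20/12 = 5/3.
cornmeal: 1.5 lb × 5/3 × 16 oz/lb × 28.35 g/oz = 1134.0 g
shredded cheddar: 6 oz × 5/3 × 28.35 g/oz ÷ 113 g/cup ≈ 2.5 cup
vegetable oil: 1/3 cup × 5/3 × 218 g/cup ÷ 28.35 g/oz ≈ 4.3 oz
buttermilk: 400 mL × 5/3 ÷ 1000 mL/L ≈ 0.7 L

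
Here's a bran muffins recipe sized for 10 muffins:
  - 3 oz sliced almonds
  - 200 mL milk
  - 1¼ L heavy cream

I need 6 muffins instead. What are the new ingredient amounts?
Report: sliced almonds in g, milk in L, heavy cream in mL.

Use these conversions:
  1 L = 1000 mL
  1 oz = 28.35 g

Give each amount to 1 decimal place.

Scaling factor: 6/10 = 3/5 = 0.6.
sliced almonds: 3 oz × 3/5 × 28.35 g/oz ≈ 51.0 g
milk: 200 mL × 3/5 ÷ 1000 mL/L ≈ 0.1 L
heavy cream: 1.25 L × 3/5 × 1000 mL/L = 750.0 mL

sliced almonds: 51.0 g; milk: 0.1 L; heavy cream: 750.0 mL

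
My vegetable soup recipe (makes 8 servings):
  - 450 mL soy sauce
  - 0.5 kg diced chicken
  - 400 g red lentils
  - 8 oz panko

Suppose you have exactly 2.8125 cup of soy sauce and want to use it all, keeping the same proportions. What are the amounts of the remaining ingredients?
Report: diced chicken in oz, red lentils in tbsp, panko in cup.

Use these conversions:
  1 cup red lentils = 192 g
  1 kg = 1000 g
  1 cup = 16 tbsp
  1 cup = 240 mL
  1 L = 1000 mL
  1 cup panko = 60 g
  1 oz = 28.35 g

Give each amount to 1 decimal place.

diced chicken: 26.5 oz; red lentils: 50.0 tbsp; panko: 5.7 cup

The original recipe has 1.875 cup of soy sauce, so the scaling factor is 2.8125 ÷ 1.875 = 3/2 = 1.5.
diced chicken: 0.5 kg × 3/2 × 1000 g/kg ÷ 28.35 g/oz ≈ 26.5 oz
red lentils: 400 g × 3/2 ÷ 192 g/cup × 16 tbsp/cup = 50.0 tbsp
panko: 8 oz × 3/2 × 28.35 g/oz ÷ 60 g/cup ≈ 5.7 cup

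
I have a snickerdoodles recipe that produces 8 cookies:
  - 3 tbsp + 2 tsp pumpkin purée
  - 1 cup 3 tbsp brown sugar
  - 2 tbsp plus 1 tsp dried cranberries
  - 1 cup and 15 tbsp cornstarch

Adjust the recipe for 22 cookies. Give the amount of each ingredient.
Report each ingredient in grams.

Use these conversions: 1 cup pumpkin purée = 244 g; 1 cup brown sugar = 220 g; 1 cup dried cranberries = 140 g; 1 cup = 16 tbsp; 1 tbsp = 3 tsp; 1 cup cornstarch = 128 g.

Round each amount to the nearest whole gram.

pumpkin purée: 154 g; brown sugar: 718 g; dried cranberries: 56 g; cornstarch: 682 g

Scaling factor: 22/8 = 11/4 = 2.75.
pumpkin purée: (3 tbsp + 2 tsp = 11/3 tbsp) × 11/4 ÷ 16 tbsp/cup × 244 g/cup ≈ 154 g
brown sugar: (1 cup + 3 tbsp = 1.1875 cup) × 11/4 × 220 g/cup ≈ 718 g
dried cranberries: (2 tbsp + 1 tsp = 7/3 tbsp) × 11/4 ÷ 16 tbsp/cup × 140 g/cup ≈ 56 g
cornstarch: (1 cup + 15 tbsp = 1.9375 cup) × 11/4 × 128 g/cup = 682 g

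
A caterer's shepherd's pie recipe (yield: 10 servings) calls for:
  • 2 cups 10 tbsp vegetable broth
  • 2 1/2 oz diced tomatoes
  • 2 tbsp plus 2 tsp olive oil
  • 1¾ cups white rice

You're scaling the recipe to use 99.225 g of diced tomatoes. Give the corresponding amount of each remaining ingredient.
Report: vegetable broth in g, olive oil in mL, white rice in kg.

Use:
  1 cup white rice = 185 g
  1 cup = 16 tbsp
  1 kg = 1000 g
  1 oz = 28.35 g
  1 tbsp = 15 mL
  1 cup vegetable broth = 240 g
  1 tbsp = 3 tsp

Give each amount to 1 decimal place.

The original recipe has 70.875 g of diced tomatoes, so the scaling factor is 99.225 ÷ 70.875 = 7/5 = 1.4.
vegetable broth: (2 cup + 10 tbsp = 2.625 cup) × 7/5 × 240 g/cup = 882.0 g
olive oil: (2 tbsp + 2 tsp = 8/3 tbsp) × 7/5 × 15 mL/tbsp = 56.0 mL
white rice: 1.75 cup × 7/5 × 185 g/cup ÷ 1000 g/kg ≈ 0.5 kg

vegetable broth: 882.0 g; olive oil: 56.0 mL; white rice: 0.5 kg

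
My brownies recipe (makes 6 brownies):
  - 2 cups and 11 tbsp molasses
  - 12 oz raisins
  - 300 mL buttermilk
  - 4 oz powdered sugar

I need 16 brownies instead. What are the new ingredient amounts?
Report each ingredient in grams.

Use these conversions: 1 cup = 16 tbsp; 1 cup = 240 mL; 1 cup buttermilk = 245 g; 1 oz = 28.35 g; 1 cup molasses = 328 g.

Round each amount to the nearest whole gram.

molasses: 2351 g; raisins: 907 g; buttermilk: 817 g; powdered sugar: 302 g

Scaling factor: 16/6 = 8/3.
molasses: (2 cup + 11 tbsp = 2.6875 cup) × 8/3 × 328 g/cup ≈ 2351 g
raisins: 12 oz × 8/3 × 28.35 g/oz ≈ 907 g
buttermilk: 300 mL × 8/3 ÷ 240 mL/cup × 245 g/cup ≈ 817 g
powdered sugar: 4 oz × 8/3 × 28.35 g/oz ≈ 302 g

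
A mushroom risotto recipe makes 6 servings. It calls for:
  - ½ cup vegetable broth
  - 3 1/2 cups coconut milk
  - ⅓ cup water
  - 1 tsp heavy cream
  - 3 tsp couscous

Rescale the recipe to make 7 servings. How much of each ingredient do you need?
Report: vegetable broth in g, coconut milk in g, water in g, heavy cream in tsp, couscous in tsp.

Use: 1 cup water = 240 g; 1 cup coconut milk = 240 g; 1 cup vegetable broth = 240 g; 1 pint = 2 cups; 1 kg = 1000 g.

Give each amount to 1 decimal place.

vegetable broth: 140.0 g; coconut milk: 980.0 g; water: 93.3 g; heavy cream: 1.2 tsp; couscous: 3.5 tsp

Scaling factor: 7/6.
vegetable broth: 0.5 cup × 7/6 × 240 g/cup = 140.0 g
coconut milk: 3.5 cup × 7/6 × 240 g/cup = 980.0 g
water: 1/3 cup × 7/6 × 240 g/cup ≈ 93.3 g
heavy cream: 1 tsp × 7/6 ≈ 1.2 tsp
couscous: 3 tsp × 7/6 = 3.5 tsp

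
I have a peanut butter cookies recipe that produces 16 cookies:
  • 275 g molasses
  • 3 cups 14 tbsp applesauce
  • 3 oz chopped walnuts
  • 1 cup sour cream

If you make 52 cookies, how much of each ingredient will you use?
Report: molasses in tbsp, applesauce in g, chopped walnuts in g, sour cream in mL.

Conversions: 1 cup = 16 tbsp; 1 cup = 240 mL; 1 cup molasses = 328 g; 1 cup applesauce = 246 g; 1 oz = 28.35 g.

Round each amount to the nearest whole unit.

Scaling factor: 52/16 = 13/4 = 3.25.
molasses: 275 g × 13/4 ÷ 328 g/cup × 16 tbsp/cup ≈ 44 tbsp
applesauce: (3 cup + 14 tbsp = 3.875 cup) × 13/4 × 246 g/cup ≈ 3098 g
chopped walnuts: 3 oz × 13/4 × 28.35 g/oz ≈ 276 g
sour cream: 1 cup × 13/4 × 240 mL/cup = 780 mL

molasses: 44 tbsp; applesauce: 3098 g; chopped walnuts: 276 g; sour cream: 780 mL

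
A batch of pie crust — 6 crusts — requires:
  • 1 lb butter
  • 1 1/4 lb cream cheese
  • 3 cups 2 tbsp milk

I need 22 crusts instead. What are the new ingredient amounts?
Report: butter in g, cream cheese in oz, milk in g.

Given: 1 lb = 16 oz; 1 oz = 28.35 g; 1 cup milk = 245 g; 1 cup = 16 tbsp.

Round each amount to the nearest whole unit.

butter: 1663 g; cream cheese: 73 oz; milk: 2807 g

Scaling factor: 22/6 = 11/3.
butter: 1 lb × 11/3 × 16 oz/lb × 28.35 g/oz ≈ 1663 g
cream cheese: 1.25 lb × 11/3 × 16 oz/lb ≈ 73 oz
milk: (3 cup + 2 tbsp = 3.125 cup) × 11/3 × 245 g/cup ≈ 2807 g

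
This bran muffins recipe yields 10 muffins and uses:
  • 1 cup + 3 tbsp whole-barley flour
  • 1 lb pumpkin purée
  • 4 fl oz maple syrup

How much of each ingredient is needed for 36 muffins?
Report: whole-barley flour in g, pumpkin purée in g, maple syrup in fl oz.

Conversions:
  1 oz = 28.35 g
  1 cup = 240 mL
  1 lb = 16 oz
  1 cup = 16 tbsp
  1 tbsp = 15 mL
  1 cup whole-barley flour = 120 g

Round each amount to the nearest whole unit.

Scaling factor: 36/10 = 18/5 = 3.6.
whole-barley flour: (1 cup + 3 tbsp = 1.1875 cup) × 18/5 × 120 g/cup = 513 g
pumpkin purée: 1 lb × 18/5 × 16 oz/lb × 28.35 g/oz ≈ 1633 g
maple syrup: 4 fl oz × 18/5 ≈ 14 fl oz

whole-barley flour: 513 g; pumpkin purée: 1633 g; maple syrup: 14 fl oz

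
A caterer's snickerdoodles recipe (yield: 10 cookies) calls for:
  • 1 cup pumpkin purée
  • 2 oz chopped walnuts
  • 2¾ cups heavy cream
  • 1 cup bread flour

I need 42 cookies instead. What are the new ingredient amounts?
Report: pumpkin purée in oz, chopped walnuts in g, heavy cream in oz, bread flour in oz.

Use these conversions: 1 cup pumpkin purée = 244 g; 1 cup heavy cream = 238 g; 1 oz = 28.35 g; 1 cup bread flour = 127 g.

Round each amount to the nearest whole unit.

pumpkin purée: 36 oz; chopped walnuts: 238 g; heavy cream: 97 oz; bread flour: 19 oz

Scaling factor: 42/10 = 21/5 = 4.2.
pumpkin purée: 1 cup × 21/5 × 244 g/cup ÷ 28.35 g/oz ≈ 36 oz
chopped walnuts: 2 oz × 21/5 × 28.35 g/oz ≈ 238 g
heavy cream: 2.75 cup × 21/5 × 238 g/cup ÷ 28.35 g/oz ≈ 97 oz
bread flour: 1 cup × 21/5 × 127 g/cup ÷ 28.35 g/oz ≈ 19 oz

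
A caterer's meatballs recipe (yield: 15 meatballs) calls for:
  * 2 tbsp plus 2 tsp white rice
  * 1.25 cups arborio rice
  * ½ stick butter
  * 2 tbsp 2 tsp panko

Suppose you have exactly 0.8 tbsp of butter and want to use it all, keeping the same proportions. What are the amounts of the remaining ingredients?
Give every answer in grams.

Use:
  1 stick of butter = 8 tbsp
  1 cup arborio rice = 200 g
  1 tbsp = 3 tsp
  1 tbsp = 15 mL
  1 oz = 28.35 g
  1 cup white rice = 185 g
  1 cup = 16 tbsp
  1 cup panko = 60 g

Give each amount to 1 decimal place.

white rice: 6.2 g; arborio rice: 50.0 g; panko: 2.0 g

The original recipe has 4 tbsp of butter, so the scaling factor is 0.8 ÷ 4 = 1/5 = 0.2.
white rice: (2 tbsp + 2 tsp = 8/3 tbsp) × 1/5 ÷ 16 tbsp/cup × 185 g/cup ≈ 6.2 g
arborio rice: 1.25 cup × 1/5 × 200 g/cup = 50.0 g
panko: (2 tbsp + 2 tsp = 8/3 tbsp) × 1/5 ÷ 16 tbsp/cup × 60 g/cup = 2.0 g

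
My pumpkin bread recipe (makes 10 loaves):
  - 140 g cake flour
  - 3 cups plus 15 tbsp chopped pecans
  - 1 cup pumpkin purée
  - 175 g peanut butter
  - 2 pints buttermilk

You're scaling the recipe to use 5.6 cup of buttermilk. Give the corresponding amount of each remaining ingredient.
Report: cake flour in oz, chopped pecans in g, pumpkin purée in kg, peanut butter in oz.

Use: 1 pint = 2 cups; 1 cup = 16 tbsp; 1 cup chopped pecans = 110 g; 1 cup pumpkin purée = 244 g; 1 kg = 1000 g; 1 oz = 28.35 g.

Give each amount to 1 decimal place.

cake flour: 6.9 oz; chopped pecans: 606.4 g; pumpkin purée: 0.3 kg; peanut butter: 8.6 oz

The original recipe has 4 cup of buttermilk, so the scaling factor is 5.6 ÷ 4 = 7/5 = 1.4.
cake flour: 140 g × 7/5 ÷ 28.35 g/oz ≈ 6.9 oz
chopped pecans: (3 cup + 15 tbsp = 3.9375 cup) × 7/5 × 110 g/cup ≈ 606.4 g
pumpkin purée: 1 cup × 7/5 × 244 g/cup ÷ 1000 g/kg ≈ 0.3 kg
peanut butter: 175 g × 7/5 ÷ 28.35 g/oz ≈ 8.6 oz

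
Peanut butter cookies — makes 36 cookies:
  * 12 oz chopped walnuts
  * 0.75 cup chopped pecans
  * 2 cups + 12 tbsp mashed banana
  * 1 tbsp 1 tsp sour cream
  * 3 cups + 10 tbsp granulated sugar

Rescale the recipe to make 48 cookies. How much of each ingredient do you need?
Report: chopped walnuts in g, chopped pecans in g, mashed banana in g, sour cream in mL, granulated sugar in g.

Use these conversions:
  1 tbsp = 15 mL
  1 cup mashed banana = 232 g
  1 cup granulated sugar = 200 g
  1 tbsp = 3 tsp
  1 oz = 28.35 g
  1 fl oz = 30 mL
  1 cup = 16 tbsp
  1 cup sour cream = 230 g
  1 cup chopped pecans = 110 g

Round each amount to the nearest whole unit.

chopped walnuts: 454 g; chopped pecans: 110 g; mashed banana: 851 g; sour cream: 27 mL; granulated sugar: 967 g

Scaling factor: 48/36 = 4/3.
chopped walnuts: 12 oz × 4/3 × 28.35 g/oz ≈ 454 g
chopped pecans: 0.75 cup × 4/3 × 110 g/cup = 110 g
mashed banana: (2 cup + 12 tbsp = 2.75 cup) × 4/3 × 232 g/cup ≈ 851 g
sour cream: (1 tbsp + 1 tsp = 4/3 tbsp) × 4/3 × 15 mL/tbsp ≈ 27 mL
granulated sugar: (3 cup + 10 tbsp = 3.625 cup) × 4/3 × 200 g/cup ≈ 967 g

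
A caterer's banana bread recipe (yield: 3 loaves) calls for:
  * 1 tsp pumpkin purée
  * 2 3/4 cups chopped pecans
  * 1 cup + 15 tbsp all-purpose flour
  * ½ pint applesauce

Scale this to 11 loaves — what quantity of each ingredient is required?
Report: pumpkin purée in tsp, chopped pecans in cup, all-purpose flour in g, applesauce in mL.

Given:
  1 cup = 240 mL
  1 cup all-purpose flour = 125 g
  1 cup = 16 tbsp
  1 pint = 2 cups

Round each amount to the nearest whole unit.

pumpkin purée: 4 tsp; chopped pecans: 10 cup; all-purpose flour: 888 g; applesauce: 880 mL

Scaling factor: 11/3.
pumpkin purée: 1 tsp × 11/3 ≈ 4 tsp
chopped pecans: 2.75 cup × 11/3 ≈ 10 cup
all-purpose flour: (1 cup + 15 tbsp = 1.9375 cup) × 11/3 × 125 g/cup ≈ 888 g
applesauce: 0.5 pint × 11/3 × 2 cup/pint × 240 mL/cup = 880 mL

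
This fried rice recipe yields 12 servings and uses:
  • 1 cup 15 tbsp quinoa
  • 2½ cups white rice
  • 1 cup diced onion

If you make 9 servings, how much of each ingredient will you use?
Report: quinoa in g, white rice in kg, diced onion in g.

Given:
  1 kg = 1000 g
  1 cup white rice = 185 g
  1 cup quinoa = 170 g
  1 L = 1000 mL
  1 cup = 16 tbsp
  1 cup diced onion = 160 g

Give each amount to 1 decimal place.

Scaling factor: 9/12 = 3/4 = 0.75.
quinoa: (1 cup + 15 tbsp = 1.9375 cup) × 3/4 × 170 g/cup ≈ 247.0 g
white rice: 2.5 cup × 3/4 × 185 g/cup ÷ 1000 g/kg ≈ 0.3 kg
diced onion: 1 cup × 3/4 × 160 g/cup = 120.0 g

quinoa: 247.0 g; white rice: 0.3 kg; diced onion: 120.0 g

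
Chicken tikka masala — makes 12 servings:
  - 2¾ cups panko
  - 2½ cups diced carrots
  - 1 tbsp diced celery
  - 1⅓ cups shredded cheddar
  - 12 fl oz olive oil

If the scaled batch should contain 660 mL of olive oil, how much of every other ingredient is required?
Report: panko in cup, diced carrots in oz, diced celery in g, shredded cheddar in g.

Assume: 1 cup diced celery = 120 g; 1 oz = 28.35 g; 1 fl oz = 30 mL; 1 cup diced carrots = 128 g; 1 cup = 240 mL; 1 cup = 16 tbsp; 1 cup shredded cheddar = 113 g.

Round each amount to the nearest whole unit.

The original recipe has 360 mL of olive oil, so the scaling factor is 660 ÷ 360 = 11/6.
panko: 2.75 cup × 11/6 ≈ 5 cup
diced carrots: 2.5 cup × 11/6 × 128 g/cup ÷ 28.35 g/oz ≈ 21 oz
diced celery: 1 tbsp × 11/6 ÷ 16 tbsp/cup × 120 g/cup ≈ 14 g
shredded cheddar: 4/3 cup × 11/6 × 113 g/cup ≈ 276 g

panko: 5 cup; diced carrots: 21 oz; diced celery: 14 g; shredded cheddar: 276 g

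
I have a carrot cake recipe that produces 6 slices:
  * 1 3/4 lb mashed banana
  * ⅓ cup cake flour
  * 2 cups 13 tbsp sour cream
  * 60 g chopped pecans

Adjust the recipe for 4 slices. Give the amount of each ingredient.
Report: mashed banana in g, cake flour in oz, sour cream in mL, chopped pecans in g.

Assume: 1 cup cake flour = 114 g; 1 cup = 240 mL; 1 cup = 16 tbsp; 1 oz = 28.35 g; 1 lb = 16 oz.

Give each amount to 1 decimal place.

mashed banana: 529.2 g; cake flour: 0.9 oz; sour cream: 450.0 mL; chopped pecans: 40.0 g

Scaling factor: 4/6 = 2/3.
mashed banana: 1.75 lb × 2/3 × 16 oz/lb × 28.35 g/oz = 529.2 g
cake flour: 1/3 cup × 2/3 × 114 g/cup ÷ 28.35 g/oz ≈ 0.9 oz
sour cream: (2 cup + 13 tbsp = 2.8125 cup) × 2/3 × 240 mL/cup = 450.0 mL
chopped pecans: 60 g × 2/3 = 40.0 g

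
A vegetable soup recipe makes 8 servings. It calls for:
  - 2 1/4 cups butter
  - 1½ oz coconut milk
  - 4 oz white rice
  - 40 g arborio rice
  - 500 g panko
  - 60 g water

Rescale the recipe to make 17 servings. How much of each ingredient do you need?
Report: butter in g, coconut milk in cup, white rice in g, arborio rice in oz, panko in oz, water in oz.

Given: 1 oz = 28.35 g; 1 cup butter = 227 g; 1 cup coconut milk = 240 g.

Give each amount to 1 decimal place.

Scaling factor: 17/8 = 2.125.
butter: 2.25 cup × 17/8 × 227 g/cup ≈ 1085.3 g
coconut milk: 1.5 oz × 17/8 × 28.35 g/oz ÷ 240 g/cup ≈ 0.4 cup
white rice: 4 oz × 17/8 × 28.35 g/oz ≈ 241.0 g
arborio rice: 40 g × 17/8 ÷ 28.35 g/oz ≈ 3.0 oz
panko: 500 g × 17/8 ÷ 28.35 g/oz ≈ 37.5 oz
water: 60 g × 17/8 ÷ 28.35 g/oz ≈ 4.5 oz

butter: 1085.3 g; coconut milk: 0.4 cup; white rice: 241.0 g; arborio rice: 3.0 oz; panko: 37.5 oz; water: 4.5 oz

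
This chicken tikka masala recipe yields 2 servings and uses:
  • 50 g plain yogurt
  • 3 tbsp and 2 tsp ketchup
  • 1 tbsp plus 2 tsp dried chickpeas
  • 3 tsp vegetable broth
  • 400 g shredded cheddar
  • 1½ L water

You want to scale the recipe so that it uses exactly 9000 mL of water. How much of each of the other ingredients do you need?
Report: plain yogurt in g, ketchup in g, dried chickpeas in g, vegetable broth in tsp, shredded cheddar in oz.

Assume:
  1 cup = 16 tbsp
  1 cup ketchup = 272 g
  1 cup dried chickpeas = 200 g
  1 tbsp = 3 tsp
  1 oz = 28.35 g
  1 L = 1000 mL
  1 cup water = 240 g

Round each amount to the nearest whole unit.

The original recipe has 1500 mL of water, so the scaling factor is 9000 ÷ 1500 = 6.
plain yogurt: 50 g × 6 = 300 g
ketchup: (3 tbsp + 2 tsp = 11/3 tbsp) × 6 ÷ 16 tbsp/cup × 272 g/cup = 374 g
dried chickpeas: (1 tbsp + 2 tsp = 5/3 tbsp) × 6 ÷ 16 tbsp/cup × 200 g/cup = 125 g
vegetable broth: 3 tsp × 6 = 18 tsp
shredded cheddar: 400 g × 6 ÷ 28.35 g/oz ≈ 85 oz

plain yogurt: 300 g; ketchup: 374 g; dried chickpeas: 125 g; vegetable broth: 18 tsp; shredded cheddar: 85 oz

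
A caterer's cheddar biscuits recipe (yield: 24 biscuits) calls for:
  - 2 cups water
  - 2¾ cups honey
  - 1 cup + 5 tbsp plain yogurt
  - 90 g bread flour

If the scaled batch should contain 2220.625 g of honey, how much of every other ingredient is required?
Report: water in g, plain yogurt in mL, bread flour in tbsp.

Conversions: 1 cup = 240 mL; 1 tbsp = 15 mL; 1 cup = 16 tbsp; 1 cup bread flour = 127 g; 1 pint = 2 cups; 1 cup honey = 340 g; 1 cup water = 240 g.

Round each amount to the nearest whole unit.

The original recipe has 935 g of honey, so the scaling factor is 2220.625 ÷ 935 = 19/8 = 2.375.
water: 2 cup × 19/8 × 240 g/cup = 1140 g
plain yogurt: (1 cup + 5 tbsp = 1.3125 cup) × 19/8 × 240 mL/cup ≈ 748 mL
bread flour: 90 g × 19/8 ÷ 127 g/cup × 16 tbsp/cup ≈ 27 tbsp

water: 1140 g; plain yogurt: 748 mL; bread flour: 27 tbsp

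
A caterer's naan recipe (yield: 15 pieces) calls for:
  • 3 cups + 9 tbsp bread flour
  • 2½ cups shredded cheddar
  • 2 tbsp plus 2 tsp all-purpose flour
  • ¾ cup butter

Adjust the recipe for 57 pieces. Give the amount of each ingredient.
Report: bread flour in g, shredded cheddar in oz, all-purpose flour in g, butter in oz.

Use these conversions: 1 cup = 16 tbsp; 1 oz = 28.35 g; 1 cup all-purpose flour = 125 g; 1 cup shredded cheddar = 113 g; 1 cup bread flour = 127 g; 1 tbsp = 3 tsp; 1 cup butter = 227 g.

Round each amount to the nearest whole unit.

Scaling factor: 57/15 = 19/5 = 3.8.
bread flour: (3 cup + 9 tbsp = 3.5625 cup) × 19/5 × 127 g/cup ≈ 1719 g
shredded cheddar: 2.5 cup × 19/5 × 113 g/cup ÷ 28.35 g/oz ≈ 38 oz
all-purpose flour: (2 tbsp + 2 tsp = 8/3 tbsp) × 19/5 ÷ 16 tbsp/cup × 125 g/cup ≈ 79 g
butter: 0.75 cup × 19/5 × 227 g/cup ÷ 28.35 g/oz ≈ 23 oz

bread flour: 1719 g; shredded cheddar: 38 oz; all-purpose flour: 79 g; butter: 23 oz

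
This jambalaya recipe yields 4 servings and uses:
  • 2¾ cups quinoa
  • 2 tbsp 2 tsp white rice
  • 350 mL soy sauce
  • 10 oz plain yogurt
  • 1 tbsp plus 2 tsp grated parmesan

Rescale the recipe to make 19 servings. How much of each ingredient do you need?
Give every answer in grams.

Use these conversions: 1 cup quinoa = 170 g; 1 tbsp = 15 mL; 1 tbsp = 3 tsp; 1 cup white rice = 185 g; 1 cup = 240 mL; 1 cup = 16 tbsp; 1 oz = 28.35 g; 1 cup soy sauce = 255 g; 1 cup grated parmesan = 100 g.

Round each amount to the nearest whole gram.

quinoa: 2221 g; white rice: 146 g; soy sauce: 1766 g; plain yogurt: 1347 g; grated parmesan: 49 g

Scaling factor: 19/4 = 4.75.
quinoa: 2.75 cup × 19/4 × 170 g/cup ≈ 2221 g
white rice: (2 tbsp + 2 tsp = 8/3 tbsp) × 19/4 ÷ 16 tbsp/cup × 185 g/cup ≈ 146 g
soy sauce: 350 mL × 19/4 ÷ 240 mL/cup × 255 g/cup ≈ 1766 g
plain yogurt: 10 oz × 19/4 × 28.35 g/oz ≈ 1347 g
grated parmesan: (1 tbsp + 2 tsp = 5/3 tbsp) × 19/4 ÷ 16 tbsp/cup × 100 g/cup ≈ 49 g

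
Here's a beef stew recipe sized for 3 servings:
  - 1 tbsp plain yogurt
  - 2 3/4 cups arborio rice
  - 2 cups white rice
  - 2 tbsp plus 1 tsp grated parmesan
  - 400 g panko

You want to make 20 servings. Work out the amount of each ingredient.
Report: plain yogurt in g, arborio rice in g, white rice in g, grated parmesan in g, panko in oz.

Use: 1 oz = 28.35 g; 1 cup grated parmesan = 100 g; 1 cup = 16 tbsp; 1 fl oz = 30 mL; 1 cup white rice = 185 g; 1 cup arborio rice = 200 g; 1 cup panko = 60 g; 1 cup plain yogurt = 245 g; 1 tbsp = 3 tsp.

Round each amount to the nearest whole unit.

Scaling factor: 20/3.
plain yogurt: 1 tbsp × 20/3 ÷ 16 tbsp/cup × 245 g/cup ≈ 102 g
arborio rice: 2.75 cup × 20/3 × 200 g/cup ≈ 3667 g
white rice: 2 cup × 20/3 × 185 g/cup ≈ 2467 g
grated parmesan: (2 tbsp + 1 tsp = 7/3 tbsp) × 20/3 ÷ 16 tbsp/cup × 100 g/cup ≈ 97 g
panko: 400 g × 20/3 ÷ 28.35 g/oz ≈ 94 oz

plain yogurt: 102 g; arborio rice: 3667 g; white rice: 2467 g; grated parmesan: 97 g; panko: 94 oz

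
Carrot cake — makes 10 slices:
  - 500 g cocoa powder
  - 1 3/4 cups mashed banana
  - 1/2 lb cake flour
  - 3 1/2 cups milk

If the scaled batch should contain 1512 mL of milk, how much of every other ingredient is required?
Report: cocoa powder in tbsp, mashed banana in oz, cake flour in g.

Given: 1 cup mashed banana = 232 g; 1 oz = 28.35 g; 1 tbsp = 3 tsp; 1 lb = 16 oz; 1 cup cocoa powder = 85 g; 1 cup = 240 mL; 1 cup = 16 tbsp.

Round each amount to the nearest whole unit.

cocoa powder: 169 tbsp; mashed banana: 26 oz; cake flour: 408 g

The original recipe has 840 mL of milk, so the scaling factor is 1512 ÷ 840 = 9/5 = 1.8.
cocoa powder: 500 g × 9/5 ÷ 85 g/cup × 16 tbsp/cup ≈ 169 tbsp
mashed banana: 1.75 cup × 9/5 × 232 g/cup ÷ 28.35 g/oz ≈ 26 oz
cake flour: 0.5 lb × 9/5 × 16 oz/lb × 28.35 g/oz ≈ 408 g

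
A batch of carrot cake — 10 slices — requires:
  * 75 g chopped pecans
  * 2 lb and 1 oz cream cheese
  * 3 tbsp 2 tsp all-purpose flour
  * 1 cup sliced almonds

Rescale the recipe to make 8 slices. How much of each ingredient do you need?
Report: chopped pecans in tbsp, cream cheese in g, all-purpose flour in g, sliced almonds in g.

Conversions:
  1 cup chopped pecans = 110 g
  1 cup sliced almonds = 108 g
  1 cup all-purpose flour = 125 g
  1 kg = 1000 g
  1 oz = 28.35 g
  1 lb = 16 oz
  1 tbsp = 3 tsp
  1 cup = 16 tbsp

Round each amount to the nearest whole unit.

chopped pecans: 9 tbsp; cream cheese: 748 g; all-purpose flour: 23 g; sliced almonds: 86 g

Scaling factor: 8/10 = 4/5 = 0.8.
chopped pecans: 75 g × 4/5 ÷ 110 g/cup × 16 tbsp/cup ≈ 9 tbsp
cream cheese: (2 lb + 1 oz = 2.0625 lb) × 4/5 × 16 oz/lb × 28.35 g/oz ≈ 748 g
all-purpose flour: (3 tbsp + 2 tsp = 11/3 tbsp) × 4/5 ÷ 16 tbsp/cup × 125 g/cup ≈ 23 g
sliced almonds: 1 cup × 4/5 × 108 g/cup ≈ 86 g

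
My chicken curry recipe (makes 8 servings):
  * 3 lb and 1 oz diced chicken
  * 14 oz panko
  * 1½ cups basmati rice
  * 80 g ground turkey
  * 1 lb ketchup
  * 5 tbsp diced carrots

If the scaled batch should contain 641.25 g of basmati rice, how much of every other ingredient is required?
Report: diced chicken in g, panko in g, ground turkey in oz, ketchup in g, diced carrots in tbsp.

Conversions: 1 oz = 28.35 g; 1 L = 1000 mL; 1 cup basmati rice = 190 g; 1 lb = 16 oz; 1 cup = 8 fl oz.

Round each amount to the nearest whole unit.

The original recipe has 285 g of basmati rice, so the scaling factor is 641.25 ÷ 285 = 9/4 = 2.25.
diced chicken: (3 lb + 1 oz = 3.0625 lb) × 9/4 × 16 oz/lb × 28.35 g/oz ≈ 3126 g
panko: 14 oz × 9/4 × 28.35 g/oz ≈ 893 g
ground turkey: 80 g × 9/4 ÷ 28.35 g/oz ≈ 6 oz
ketchup: 1 lb × 9/4 × 16 oz/lb × 28.35 g/oz ≈ 1021 g
diced carrots: 5 tbsp × 9/4 ≈ 11 tbsp

diced chicken: 3126 g; panko: 893 g; ground turkey: 6 oz; ketchup: 1021 g; diced carrots: 11 tbsp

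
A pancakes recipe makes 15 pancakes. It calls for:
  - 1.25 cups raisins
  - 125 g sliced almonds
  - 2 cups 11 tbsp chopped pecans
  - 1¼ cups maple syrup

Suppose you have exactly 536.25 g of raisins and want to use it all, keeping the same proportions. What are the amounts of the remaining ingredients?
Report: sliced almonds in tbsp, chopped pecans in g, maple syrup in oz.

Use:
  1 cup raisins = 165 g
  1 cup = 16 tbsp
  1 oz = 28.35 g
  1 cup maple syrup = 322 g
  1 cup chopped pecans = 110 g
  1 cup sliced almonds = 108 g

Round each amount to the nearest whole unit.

sliced almonds: 48 tbsp; chopped pecans: 769 g; maple syrup: 37 oz

The original recipe has 206.25 g of raisins, so the scaling factor is 536.25 ÷ 206.25 = 13/5 = 2.6.
sliced almonds: 125 g × 13/5 ÷ 108 g/cup × 16 tbsp/cup ≈ 48 tbsp
chopped pecans: (2 cup + 11 tbsp = 2.6875 cup) × 13/5 × 110 g/cup ≈ 769 g
maple syrup: 1.25 cup × 13/5 × 322 g/cup ÷ 28.35 g/oz ≈ 37 oz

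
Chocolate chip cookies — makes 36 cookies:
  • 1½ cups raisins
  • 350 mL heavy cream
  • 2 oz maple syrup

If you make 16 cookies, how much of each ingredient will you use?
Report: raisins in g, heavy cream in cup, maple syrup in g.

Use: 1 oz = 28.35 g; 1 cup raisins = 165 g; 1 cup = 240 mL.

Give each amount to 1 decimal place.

Scaling factor: 16/36 = 4/9.
raisins: 1.5 cup × 4/9 × 165 g/cup = 110.0 g
heavy cream: 350 mL × 4/9 ÷ 240 mL/cup ≈ 0.6 cup
maple syrup: 2 oz × 4/9 × 28.35 g/oz = 25.2 g

raisins: 110.0 g; heavy cream: 0.6 cup; maple syrup: 25.2 g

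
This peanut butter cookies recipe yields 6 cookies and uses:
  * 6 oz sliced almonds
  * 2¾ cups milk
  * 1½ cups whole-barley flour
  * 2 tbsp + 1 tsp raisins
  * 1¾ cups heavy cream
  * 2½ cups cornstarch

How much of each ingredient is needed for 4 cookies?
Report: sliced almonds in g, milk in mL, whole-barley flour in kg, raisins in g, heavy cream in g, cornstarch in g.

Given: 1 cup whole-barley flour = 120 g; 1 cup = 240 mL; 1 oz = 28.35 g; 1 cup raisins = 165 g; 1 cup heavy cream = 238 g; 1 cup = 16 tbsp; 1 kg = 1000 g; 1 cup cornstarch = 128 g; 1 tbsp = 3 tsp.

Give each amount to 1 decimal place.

sliced almonds: 113.4 g; milk: 440.0 mL; whole-barley flour: 0.1 kg; raisins: 16.0 g; heavy cream: 277.7 g; cornstarch: 213.3 g

Scaling factor: 4/6 = 2/3.
sliced almonds: 6 oz × 2/3 × 28.35 g/oz = 113.4 g
milk: 2.75 cup × 2/3 × 240 mL/cup = 440.0 mL
whole-barley flour: 1.5 cup × 2/3 × 120 g/cup ÷ 1000 g/kg ≈ 0.1 kg
raisins: (2 tbsp + 1 tsp = 7/3 tbsp) × 2/3 ÷ 16 tbsp/cup × 165 g/cup ≈ 16.0 g
heavy cream: 1.75 cup × 2/3 × 238 g/cup ≈ 277.7 g
cornstarch: 2.5 cup × 2/3 × 128 g/cup ≈ 213.3 g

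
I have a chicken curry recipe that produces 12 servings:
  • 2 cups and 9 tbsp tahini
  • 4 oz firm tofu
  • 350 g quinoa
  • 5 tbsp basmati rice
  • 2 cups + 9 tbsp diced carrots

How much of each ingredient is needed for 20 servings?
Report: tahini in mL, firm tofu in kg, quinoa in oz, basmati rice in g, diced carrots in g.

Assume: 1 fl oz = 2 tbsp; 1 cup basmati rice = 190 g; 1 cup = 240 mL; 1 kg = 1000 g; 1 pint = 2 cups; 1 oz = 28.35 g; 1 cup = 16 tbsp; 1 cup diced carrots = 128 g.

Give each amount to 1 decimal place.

tahini: 1025.0 mL; firm tofu: 0.2 kg; quinoa: 20.6 oz; basmati rice: 99.0 g; diced carrots: 546.7 g

Scaling factor: 20/12 = 5/3.
tahini: (2 cup + 9 tbsp = 2.5625 cup) × 5/3 × 240 mL/cup = 1025.0 mL
firm tofu: 4 oz × 5/3 × 28.35 g/oz ÷ 1000 g/kg ≈ 0.2 kg
quinoa: 350 g × 5/3 ÷ 28.35 g/oz ≈ 20.6 oz
basmati rice: 5 tbsp × 5/3 ÷ 16 tbsp/cup × 190 g/cup ≈ 99.0 g
diced carrots: (2 cup + 9 tbsp = 2.5625 cup) × 5/3 × 128 g/cup ≈ 546.7 g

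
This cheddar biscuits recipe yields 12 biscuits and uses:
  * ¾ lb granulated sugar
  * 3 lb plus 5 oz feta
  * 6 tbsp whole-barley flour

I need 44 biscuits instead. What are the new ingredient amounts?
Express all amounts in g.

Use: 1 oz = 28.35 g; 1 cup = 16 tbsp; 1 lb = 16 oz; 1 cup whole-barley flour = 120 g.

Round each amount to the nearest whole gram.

granulated sugar: 1247 g; feta: 5509 g; whole-barley flour: 165 g

Scaling factor: 44/12 = 11/3.
granulated sugar: 0.75 lb × 11/3 × 16 oz/lb × 28.35 g/oz ≈ 1247 g
feta: (3 lb + 5 oz = 3.3125 lb) × 11/3 × 16 oz/lb × 28.35 g/oz ≈ 5509 g
whole-barley flour: 6 tbsp × 11/3 ÷ 16 tbsp/cup × 120 g/cup = 165 g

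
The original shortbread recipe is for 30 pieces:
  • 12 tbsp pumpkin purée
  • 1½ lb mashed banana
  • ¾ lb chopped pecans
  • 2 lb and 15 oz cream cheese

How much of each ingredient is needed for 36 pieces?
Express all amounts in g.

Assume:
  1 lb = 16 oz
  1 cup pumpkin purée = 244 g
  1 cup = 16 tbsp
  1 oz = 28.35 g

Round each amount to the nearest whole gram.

Scaling factor: 36/30 = 6/5 = 1.2.
pumpkin purée: 12 tbsp × 6/5 ÷ 16 tbsp/cup × 244 g/cup ≈ 220 g
mashed banana: 1.5 lb × 6/5 × 16 oz/lb × 28.35 g/oz ≈ 816 g
chopped pecans: 0.75 lb × 6/5 × 16 oz/lb × 28.35 g/oz ≈ 408 g
cream cheese: (2 lb + 15 oz = 2.9375 lb) × 6/5 × 16 oz/lb × 28.35 g/oz ≈ 1599 g

pumpkin purée: 220 g; mashed banana: 816 g; chopped pecans: 408 g; cream cheese: 1599 g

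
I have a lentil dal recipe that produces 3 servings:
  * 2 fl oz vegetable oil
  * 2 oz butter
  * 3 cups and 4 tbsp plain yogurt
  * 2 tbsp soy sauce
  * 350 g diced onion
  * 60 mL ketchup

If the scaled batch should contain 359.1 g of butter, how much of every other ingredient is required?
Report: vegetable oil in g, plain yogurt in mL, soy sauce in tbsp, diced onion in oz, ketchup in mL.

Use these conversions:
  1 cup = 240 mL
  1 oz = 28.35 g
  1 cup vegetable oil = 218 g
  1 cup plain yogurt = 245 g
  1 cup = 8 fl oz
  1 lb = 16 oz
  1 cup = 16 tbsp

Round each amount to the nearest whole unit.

The original recipe has 56.7 g of butter, so the scaling factor is 359.1 ÷ 56.7 = 19/3.
vegetable oil: 2 fl oz × 19/3 ÷ 8 fl oz/cup × 218 g/cup ≈ 345 g
plain yogurt: (3 cup + 4 tbsp = 3.25 cup) × 19/3 × 240 mL/cup = 4940 mL
soy sauce: 2 tbsp × 19/3 ≈ 13 tbsp
diced onion: 350 g × 19/3 ÷ 28.35 g/oz ≈ 78 oz
ketchup: 60 mL × 19/3 = 380 mL

vegetable oil: 345 g; plain yogurt: 4940 mL; soy sauce: 13 tbsp; diced onion: 78 oz; ketchup: 380 mL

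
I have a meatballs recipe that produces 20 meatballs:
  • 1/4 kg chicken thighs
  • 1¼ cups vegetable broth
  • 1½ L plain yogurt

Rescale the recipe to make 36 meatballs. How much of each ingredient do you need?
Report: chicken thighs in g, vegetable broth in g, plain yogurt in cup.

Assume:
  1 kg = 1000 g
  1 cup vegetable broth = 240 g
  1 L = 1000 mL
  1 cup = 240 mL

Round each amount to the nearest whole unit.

chicken thighs: 450 g; vegetable broth: 540 g; plain yogurt: 11 cup

Scaling factor: 36/20 = 9/5 = 1.8.
chicken thighs: 0.25 kg × 9/5 × 1000 g/kg = 450 g
vegetable broth: 1.25 cup × 9/5 × 240 g/cup = 540 g
plain yogurt: 1.5 L × 9/5 × 1000 mL/L ÷ 240 mL/cup ≈ 11 cup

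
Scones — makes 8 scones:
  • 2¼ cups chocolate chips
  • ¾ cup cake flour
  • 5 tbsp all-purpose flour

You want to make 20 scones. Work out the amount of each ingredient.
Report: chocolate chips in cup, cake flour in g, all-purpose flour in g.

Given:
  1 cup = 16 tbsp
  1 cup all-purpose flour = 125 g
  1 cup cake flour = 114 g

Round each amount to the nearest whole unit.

Scaling factor: 20/8 = 5/2 = 2.5.
chocolate chips: 2.25 cup × 5/2 ≈ 6 cup
cake flour: 0.75 cup × 5/2 × 114 g/cup ≈ 214 g
all-purpose flour: 5 tbsp × 5/2 ÷ 16 tbsp/cup × 125 g/cup ≈ 98 g

chocolate chips: 6 cup; cake flour: 214 g; all-purpose flour: 98 g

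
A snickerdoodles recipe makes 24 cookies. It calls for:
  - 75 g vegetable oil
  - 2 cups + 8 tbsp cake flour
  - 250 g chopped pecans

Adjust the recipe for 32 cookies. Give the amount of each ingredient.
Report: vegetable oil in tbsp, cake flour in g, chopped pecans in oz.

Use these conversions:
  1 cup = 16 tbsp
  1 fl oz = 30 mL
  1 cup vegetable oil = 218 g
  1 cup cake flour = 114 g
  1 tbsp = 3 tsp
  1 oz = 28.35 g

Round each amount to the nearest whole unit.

Scaling factor: 32/24 = 4/3.
vegetable oil: 75 g × 4/3 ÷ 218 g/cup × 16 tbsp/cup ≈ 7 tbsp
cake flour: (2 cup + 8 tbsp = 2.5 cup) × 4/3 × 114 g/cup = 380 g
chopped pecans: 250 g × 4/3 ÷ 28.35 g/oz ≈ 12 oz

vegetable oil: 7 tbsp; cake flour: 380 g; chopped pecans: 12 oz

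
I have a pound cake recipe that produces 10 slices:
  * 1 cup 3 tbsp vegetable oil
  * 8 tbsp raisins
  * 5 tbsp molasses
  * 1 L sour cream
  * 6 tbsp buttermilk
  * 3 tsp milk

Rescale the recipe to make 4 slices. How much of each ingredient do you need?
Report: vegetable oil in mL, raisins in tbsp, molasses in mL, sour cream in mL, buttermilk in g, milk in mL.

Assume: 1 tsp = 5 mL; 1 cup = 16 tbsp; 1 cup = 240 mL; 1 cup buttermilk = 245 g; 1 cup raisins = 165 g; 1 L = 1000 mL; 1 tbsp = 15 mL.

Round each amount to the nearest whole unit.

vegetable oil: 114 mL; raisins: 3 tbsp; molasses: 30 mL; sour cream: 400 mL; buttermilk: 37 g; milk: 6 mL

Scaling factor: 4/10 = 2/5 = 0.4.
vegetable oil: (1 cup + 3 tbsp = 1.1875 cup) × 2/5 × 240 mL/cup = 114 mL
raisins: 8 tbsp × 2/5 ≈ 3 tbsp
molasses: 5 tbsp × 2/5 × 15 mL/tbsp = 30 mL
sour cream: 1 L × 2/5 × 1000 mL/L = 400 mL
buttermilk: 6 tbsp × 2/5 ÷ 16 tbsp/cup × 245 g/cup ≈ 37 g
milk: 3 tsp × 2/5 × 5 mL/tsp = 6 mL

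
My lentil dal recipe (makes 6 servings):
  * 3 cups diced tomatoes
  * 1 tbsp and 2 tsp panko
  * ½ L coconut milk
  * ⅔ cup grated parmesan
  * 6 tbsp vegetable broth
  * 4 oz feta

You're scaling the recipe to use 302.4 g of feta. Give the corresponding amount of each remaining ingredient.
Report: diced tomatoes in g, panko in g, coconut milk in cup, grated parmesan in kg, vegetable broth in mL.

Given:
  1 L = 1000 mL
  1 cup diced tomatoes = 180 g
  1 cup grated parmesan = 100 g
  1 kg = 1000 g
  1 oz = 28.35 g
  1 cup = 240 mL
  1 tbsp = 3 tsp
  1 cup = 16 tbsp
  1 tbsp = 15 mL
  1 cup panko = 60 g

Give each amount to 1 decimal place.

diced tomatoes: 1440.0 g; panko: 16.7 g; coconut milk: 5.6 cup; grated parmesan: 0.2 kg; vegetable broth: 240.0 mL

The original recipe has 113.4 g of feta, so the scaling factor is 302.4 ÷ 113.4 = 8/3.
diced tomatoes: 3 cup × 8/3 × 180 g/cup = 1440.0 g
panko: (1 tbsp + 2 tsp = 5/3 tbsp) × 8/3 ÷ 16 tbsp/cup × 60 g/cup ≈ 16.7 g
coconut milk: 0.5 L × 8/3 × 1000 mL/L ÷ 240 mL/cup ≈ 5.6 cup
grated parmesan: 2/3 cup × 8/3 × 100 g/cup ÷ 1000 g/kg ≈ 0.2 kg
vegetable broth: 6 tbsp × 8/3 × 15 mL/tbsp = 240.0 mL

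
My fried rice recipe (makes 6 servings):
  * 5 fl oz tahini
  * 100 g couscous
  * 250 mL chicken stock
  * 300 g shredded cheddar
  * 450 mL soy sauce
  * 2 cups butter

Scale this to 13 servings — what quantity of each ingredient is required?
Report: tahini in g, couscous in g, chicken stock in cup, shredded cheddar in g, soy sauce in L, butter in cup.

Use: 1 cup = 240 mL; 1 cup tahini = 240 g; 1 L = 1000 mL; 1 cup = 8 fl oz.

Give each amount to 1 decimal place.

tahini: 325.0 g; couscous: 216.7 g; chicken stock: 2.3 cup; shredded cheddar: 650.0 g; soy sauce: 1.0 L; butter: 4.3 cup

Scaling factor: 13/6.
tahini: 5 fl oz × 13/6 ÷ 8 fl oz/cup × 240 g/cup = 325.0 g
couscous: 100 g × 13/6 ≈ 216.7 g
chicken stock: 250 mL × 13/6 ÷ 240 mL/cup ≈ 2.3 cup
shredded cheddar: 300 g × 13/6 = 650.0 g
soy sauce: 450 mL × 13/6 ÷ 1000 mL/L ≈ 1.0 L
butter: 2 cup × 13/6 ≈ 4.3 cup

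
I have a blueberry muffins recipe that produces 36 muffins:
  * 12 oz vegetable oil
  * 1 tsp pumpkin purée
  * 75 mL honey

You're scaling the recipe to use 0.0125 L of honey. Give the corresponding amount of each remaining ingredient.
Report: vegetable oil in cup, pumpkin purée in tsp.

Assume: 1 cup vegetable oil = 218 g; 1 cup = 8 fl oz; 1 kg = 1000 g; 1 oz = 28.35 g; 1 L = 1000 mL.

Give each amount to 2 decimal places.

The original recipe has 0.075 L of honey, so the scaling factor is 0.0125 ÷ 0.075 = 1/6.
vegetable oil: 12 oz × 1/6 × 28.35 g/oz ÷ 218 g/cup ≈ 0.26 cup
pumpkin purée: 1 tsp × 1/6 ≈ 0.17 tsp

vegetable oil: 0.26 cup; pumpkin purée: 0.17 tsp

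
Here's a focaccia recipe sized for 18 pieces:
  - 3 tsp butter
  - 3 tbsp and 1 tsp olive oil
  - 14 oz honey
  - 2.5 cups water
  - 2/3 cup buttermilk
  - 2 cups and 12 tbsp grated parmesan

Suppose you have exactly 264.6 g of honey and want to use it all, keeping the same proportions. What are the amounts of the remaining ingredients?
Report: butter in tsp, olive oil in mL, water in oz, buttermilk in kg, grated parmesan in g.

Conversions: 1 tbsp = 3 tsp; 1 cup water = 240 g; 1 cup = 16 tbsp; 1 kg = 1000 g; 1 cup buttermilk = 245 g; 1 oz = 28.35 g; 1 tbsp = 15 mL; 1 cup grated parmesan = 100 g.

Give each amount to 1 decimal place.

butter: 2.0 tsp; olive oil: 33.3 mL; water: 14.1 oz; buttermilk: 0.1 kg; grated parmesan: 183.3 g

The original recipe has 396.9 g of honey, so the scaling factor is 264.6 ÷ 396.9 = 2/3.
butter: 3 tsp × 2/3 = 2.0 tsp
olive oil: (3 tbsp + 1 tsp = 10/3 tbsp) × 2/3 × 15 mL/tbsp ≈ 33.3 mL
water: 2.5 cup × 2/3 × 240 g/cup ÷ 28.35 g/oz ≈ 14.1 oz
buttermilk: 2/3 cup × 2/3 × 245 g/cup ÷ 1000 g/kg ≈ 0.1 kg
grated parmesan: (2 cup + 12 tbsp = 2.75 cup) × 2/3 × 100 g/cup ≈ 183.3 g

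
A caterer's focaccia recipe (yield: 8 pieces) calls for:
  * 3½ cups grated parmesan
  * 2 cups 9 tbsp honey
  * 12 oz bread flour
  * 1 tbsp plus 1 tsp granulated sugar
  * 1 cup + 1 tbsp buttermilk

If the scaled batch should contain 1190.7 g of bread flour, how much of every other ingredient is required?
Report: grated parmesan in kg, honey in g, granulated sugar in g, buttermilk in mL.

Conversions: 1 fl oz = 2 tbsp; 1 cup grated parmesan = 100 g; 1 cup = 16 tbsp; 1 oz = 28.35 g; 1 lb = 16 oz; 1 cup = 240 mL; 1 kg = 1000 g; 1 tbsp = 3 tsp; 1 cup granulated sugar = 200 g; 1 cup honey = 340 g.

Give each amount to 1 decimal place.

The original recipe has 340.2 g of bread flour, so the scaling factor is 1190.7 ÷ 340.2 = 7/2 = 3.5.
grated parmesan: 3.5 cup × 7/2 × 100 g/cup ÷ 1000 g/kg ≈ 1.2 kg
honey: (2 cup + 9 tbsp = 2.5625 cup) × 7/2 × 340 g/cup ≈ 3049.4 g
granulated sugar: (1 tbsp + 1 tsp = 4/3 tbsp) × 7/2 ÷ 16 tbsp/cup × 200 g/cup ≈ 58.3 g
buttermilk: (1 cup + 1 tbsp = 1.0625 cup) × 7/2 × 240 mL/cup = 892.5 mL

grated parmesan: 1.2 kg; honey: 3049.4 g; granulated sugar: 58.3 g; buttermilk: 892.5 mL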